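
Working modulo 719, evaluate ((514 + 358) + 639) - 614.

514 + 358 = 872 ≡ 153 (mod 719)
153 + 639 = 792 ≡ 73 (mod 719)
73 - 614 = -541 ≡ 178 (mod 719)

178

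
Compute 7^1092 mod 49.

Using repeated squaring:
1092 in binary is 10001000100, i.e. 1092 = 1024 + 64 + 4.
7^1 ≡ 7 (mod 49)
7^2 ≡ 7^2 = 49 ≡ 0 (mod 49)
7^4 ≡ 0^2 = 0 (mod 49)
7^8 ≡ 0^2 = 0 (mod 49)
7^16 ≡ 0^2 = 0 (mod 49)
7^32 ≡ 0^2 = 0 (mod 49)
7^64 ≡ 0^2 = 0 (mod 49)
7^128 ≡ 0^2 = 0 (mod 49)
7^256 ≡ 0^2 = 0 (mod 49)
7^512 ≡ 0^2 = 0 (mod 49)
7^1024 ≡ 0^2 = 0 (mod 49)
7^1092 = 7^1024 * 7^64 * 7^4 ≡ 0 * 0 * 0 (mod 49).
Accumulate the product:
0 * 0 = 0
0 * 0 = 0

0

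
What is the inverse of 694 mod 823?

Run the extended Euclidean algorithm:
823 = 1*694 + 129
694 = 5*129 + 49
129 = 2*49 + 31
49 = 1*31 + 18
31 = 1*18 + 13
18 = 1*13 + 5
13 = 2*5 + 3
5 = 1*3 + 2
3 = 1*2 + 1
2 = 2*1 + 0
gcd(694, 823) = 1, so the inverse exists.
Back-substitute for 1:
1 = 1*3 − 1*2
  = −1*5 + 2*3
  = 2*13 − 5*5
  = −5*18 + 7*13
  = 7*31 − 12*18
  = −12*49 + 19*31
  = 19*129 − 50*49
  = −50*694 + 269*129
  = 269*823 − 319*694
So 694⁻¹ ≡ −319 ≡ 504 (mod 823).

504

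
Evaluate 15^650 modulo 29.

5

Compute successive squares:
650 in binary is 1010001010, i.e. 650 = 512 + 128 + 8 + 2.
15^1 ≡ 15 (mod 29)
15^2 ≡ 15^2 = 225 ≡ 22 (mod 29)
15^4 ≡ 22^2 = 484 ≡ 20 (mod 29)
15^8 ≡ 20^2 = 400 ≡ 23 (mod 29)
15^16 ≡ 23^2 = 529 ≡ 7 (mod 29)
15^32 ≡ 7^2 = 49 ≡ 20 (mod 29)
15^64 ≡ 20^2 = 400 ≡ 23 (mod 29)
15^128 ≡ 23^2 = 529 ≡ 7 (mod 29)
15^256 ≡ 7^2 = 49 ≡ 20 (mod 29)
15^512 ≡ 20^2 = 400 ≡ 23 (mod 29)
15^650 = 15^512 * 15^128 * 15^8 * 15^2 ≡ 23 * 7 * 23 * 22 (mod 29).
Accumulate the product:
23 * 7 = 161 ≡ 16
16 * 23 = 368 ≡ 20
20 * 22 = 440 ≡ 5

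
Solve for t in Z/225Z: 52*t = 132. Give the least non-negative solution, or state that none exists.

141

gcd(52, 225) = 1, so a unique solution mod 225 exists.
52⁻¹ ≡ 13 (mod 225).
t ≡ 13*132 ≡ 141 (mod 225).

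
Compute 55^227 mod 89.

By square-and-multiply:
55^1 ≡ 55 (mod 89)
55^2 ≡ 55^2 = 3025 ≡ 88 (mod 89)
55^4 ≡ 88^2 = 7744 ≡ 1 (mod 89)
55^8 ≡ 1^2 = 1 (mod 89)
55^16 ≡ 1^2 = 1 (mod 89)
55^32 ≡ 1^2 = 1 (mod 89)
55^64 ≡ 1^2 = 1 (mod 89)
55^128 ≡ 1^2 = 1 (mod 89)
55^227 = 55^128 * 55^64 * 55^32 * 55^2 * 55^1 ≡ 1 * 1 * 1 * 88 * 55 (mod 89).
Accumulate the product:
1 * 1 = 1
1 * 1 = 1
1 * 88 = 88
88 * 55 = 4840 ≡ 34

34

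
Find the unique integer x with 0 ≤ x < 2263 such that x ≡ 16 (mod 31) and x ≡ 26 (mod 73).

1194

31⁻¹ mod 73: 31*33 ≡ 1 (mod 73), so 31⁻¹ ≡ 33.
x = 16 + 31*((26 − 16)*33 mod 73) = 16 + 31*38 = 1194.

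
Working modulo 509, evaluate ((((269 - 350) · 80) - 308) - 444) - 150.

253

269 - 350 = -81 ≡ 428 (mod 509)
428 · 80 = 34240 ≡ 137 (mod 509)
137 - 308 = -171 ≡ 338 (mod 509)
338 - 444 = -106 ≡ 403 (mod 509)
403 - 150 = 253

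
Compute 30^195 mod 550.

195 in binary is 11000011, i.e. 195 = 128 + 64 + 2 + 1.
30^1 ≡ 30 (mod 550)
30^2 ≡ 30^2 = 900 ≡ 350 (mod 550)
30^4 ≡ 350^2 = 122500 ≡ 400 (mod 550)
30^8 ≡ 400^2 = 160000 ≡ 500 (mod 550)
30^16 ≡ 500^2 = 250000 ≡ 300 (mod 550)
30^32 ≡ 300^2 = 90000 ≡ 350 (mod 550)
30^64 ≡ 350^2 = 122500 ≡ 400 (mod 550)
30^128 ≡ 400^2 = 160000 ≡ 500 (mod 550)
30^195 = 30^128 · 30^64 · 30^2 · 30^1 ≡ 500 · 400 · 350 · 30 (mod 550).
Accumulate the product:
500 · 400 = 200000 ≡ 350
350 · 350 = 122500 ≡ 400
400 · 30 = 12000 ≡ 450

450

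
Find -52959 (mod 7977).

2880

-52959 = -7×7977 + 2880, so -52959 ≡ 2880 (mod 7977).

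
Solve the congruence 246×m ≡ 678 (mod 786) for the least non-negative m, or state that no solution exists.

gcd(246, 786) = 6, and 6 | 678, so solutions exist.
Divide through by 6: 41×m = 113 (mod 131).
41⁻¹ ≡ 16 (mod 131).
m ≡ 16×113 ≡ 105 (mod 131).
The smallest non-negative solution is m = 105.

105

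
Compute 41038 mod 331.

325

41038 = 123·331 + 325, so 41038 ≡ 325 (mod 331).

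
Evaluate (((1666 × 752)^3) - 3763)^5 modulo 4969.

1757

1666 × 752 = 1252832 ≡ 644 (mod 4969)
(644)^3 ≡ 1265 (mod 4969)
1265 - 3763 = -2498 ≡ 2471 (mod 4969)
(2471)^5 ≡ 1757 (mod 4969)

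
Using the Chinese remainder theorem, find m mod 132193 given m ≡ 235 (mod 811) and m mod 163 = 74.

65926

811⁻¹ mod 163: 811×122 ≡ 1 (mod 163), so 811⁻¹ ≡ 122.
m = 235 + 811×((74 − 235)×122 mod 163) = 235 + 811×81 = 65926.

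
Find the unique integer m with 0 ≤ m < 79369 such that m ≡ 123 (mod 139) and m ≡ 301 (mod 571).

139⁻¹ mod 571: 139×152 ≡ 1 (mod 571), so 139⁻¹ ≡ 152.
m = 123 + 139×((301 − 123)×152 mod 571) = 123 + 139×219 = 30564.

30564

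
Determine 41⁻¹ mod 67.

By the extended Euclidean algorithm:
67 = 1*41 + 26
41 = 1*26 + 15
26 = 1*15 + 11
15 = 1*11 + 4
11 = 2*4 + 3
4 = 1*3 + 1
3 = 3*1 + 0
gcd(41, 67) = 1, so the inverse exists.
Back-substitute for 1:
1 = 1*4 − 1*3
  = −1*11 + 3*4
  = 3*15 − 4*11
  = −4*26 + 7*15
  = 7*41 − 11*26
  = −11*67 + 18*41
So 41⁻¹ ≡ 18 (mod 67).

18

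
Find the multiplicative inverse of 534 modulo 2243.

2222

By the extended Euclidean algorithm:
2243 = 4·534 + 107
534 = 4·107 + 106
107 = 1·106 + 1
106 = 106·1 + 0
gcd(534, 2243) = 1, so the inverse exists.
Back-substitute for 1:
1 = 1·107 − 1·106
  = −1·534 + 5·107
  = 5·2243 − 21·534
So 534⁻¹ ≡ −21 ≡ 2222 (mod 2243).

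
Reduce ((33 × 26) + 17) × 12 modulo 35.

33 × 26 = 858 ≡ 18 (mod 35)
18 + 17 = 35 ≡ 0 (mod 35)
0 × 12 = 0

0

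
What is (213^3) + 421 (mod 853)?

(213)^3 ≡ 813 (mod 853)
813 + 421 = 1234 ≡ 381 (mod 853)

381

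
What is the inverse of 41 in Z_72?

65

Apply the Euclidean algorithm and back-substitute:
72 = 1×41 + 31
41 = 1×31 + 10
31 = 3×10 + 1
10 = 10×1 + 0
gcd(41, 72) = 1, so the inverse exists.
Back-substitute for 1:
1 = 1×31 − 3×10
  = −3×41 + 4×31
  = 4×72 − 7×41
So 41⁻¹ ≡ −7 ≡ 65 (mod 72).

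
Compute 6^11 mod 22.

6

Using repeated squaring:
11 in binary is 1011, i.e. 11 = 8 + 2 + 1.
6^1 ≡ 6 (mod 22)
6^2 ≡ 6^2 = 36 ≡ 14 (mod 22)
6^4 ≡ 14^2 = 196 ≡ 20 (mod 22)
6^8 ≡ 20^2 = 400 ≡ 4 (mod 22)
6^11 = 6^8 * 6^2 * 6^1 ≡ 4 * 14 * 6 (mod 22).
Accumulate the product:
4 * 14 = 56 ≡ 12
12 * 6 = 72 ≡ 6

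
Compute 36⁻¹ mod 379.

379 = 10×36 + 19
36 = 1×19 + 17
19 = 1×17 + 2
17 = 8×2 + 1
2 = 2×1 + 0
gcd(36, 379) = 1, so the inverse exists.
Back-substitute for 1:
1 = 1×17 − 8×2
  = −8×19 + 9×17
  = 9×36 − 17×19
  = −17×379 + 179×36
So 36⁻¹ ≡ 179 (mod 379).

179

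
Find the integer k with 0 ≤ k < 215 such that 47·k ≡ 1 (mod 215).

183

215 = 4×47 + 27
47 = 1×27 + 20
27 = 1×20 + 7
20 = 2×7 + 6
7 = 1×6 + 1
6 = 6×1 + 0
gcd(47, 215) = 1, so the inverse exists.
Back-substitute for 1:
1 = 1×7 − 1×6
  = −1×20 + 3×7
  = 3×27 − 4×20
  = −4×47 + 7×27
  = 7×215 − 32×47
So 47⁻¹ ≡ −32 ≡ 183 (mod 215).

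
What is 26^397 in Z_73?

47

Compute successive squares:
26^1 ≡ 26 (mod 73)
26^2 ≡ 26^2 = 676 ≡ 19 (mod 73)
26^4 ≡ 19^2 = 361 ≡ 69 (mod 73)
26^8 ≡ 69^2 = 4761 ≡ 16 (mod 73)
26^16 ≡ 16^2 = 256 ≡ 37 (mod 73)
26^32 ≡ 37^2 = 1369 ≡ 55 (mod 73)
26^64 ≡ 55^2 = 3025 ≡ 32 (mod 73)
26^128 ≡ 32^2 = 1024 ≡ 2 (mod 73)
26^256 ≡ 2^2 = 4 (mod 73)
26^397 = 26^256 · 26^128 · 26^8 · 26^4 · 26^1 ≡ 4 · 2 · 16 · 69 · 26 (mod 73).
Accumulate the product:
4 · 2 = 8
8 · 16 = 128 ≡ 55
55 · 69 = 3795 ≡ 72
72 · 26 = 1872 ≡ 47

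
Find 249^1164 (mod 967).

249^1 ≡ 249 (mod 967)
249^2 ≡ 249^2 = 62001 ≡ 113 (mod 967)
249^4 ≡ 113^2 = 12769 ≡ 198 (mod 967)
249^8 ≡ 198^2 = 39204 ≡ 524 (mod 967)
249^16 ≡ 524^2 = 274576 ≡ 915 (mod 967)
249^32 ≡ 915^2 = 837225 ≡ 770 (mod 967)
249^64 ≡ 770^2 = 592900 ≡ 129 (mod 967)
249^128 ≡ 129^2 = 16641 ≡ 202 (mod 967)
249^256 ≡ 202^2 = 40804 ≡ 190 (mod 967)
249^512 ≡ 190^2 = 36100 ≡ 321 (mod 967)
249^1024 ≡ 321^2 = 103041 ≡ 539 (mod 967)
249^1164 = 249^1024 · 249^128 · 249^8 · 249^4 ≡ 539 · 202 · 524 · 198 (mod 967).
Accumulate the product:
539 · 202 = 108878 ≡ 574
574 · 524 = 300776 ≡ 39
39 · 198 = 7722 ≡ 953

953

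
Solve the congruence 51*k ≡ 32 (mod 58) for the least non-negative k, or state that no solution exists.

gcd(51, 58) = 1, so a unique solution mod 58 exists.
51⁻¹ ≡ 33 (mod 58).
k ≡ 33*32 ≡ 12 (mod 58).

12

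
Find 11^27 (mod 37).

Compute successive squares:
27 in binary is 11011, i.e. 27 = 16 + 8 + 2 + 1.
11^1 ≡ 11 (mod 37)
11^2 ≡ 11^2 = 121 ≡ 10 (mod 37)
11^4 ≡ 10^2 = 100 ≡ 26 (mod 37)
11^8 ≡ 26^2 = 676 ≡ 10 (mod 37)
11^16 ≡ 10^2 = 100 ≡ 26 (mod 37)
11^27 = 11^16 · 11^8 · 11^2 · 11^1 ≡ 26 · 10 · 10 · 11 (mod 37).
Accumulate the product:
26 · 10 = 260 ≡ 1
1 · 10 = 10
10 · 11 = 110 ≡ 36

36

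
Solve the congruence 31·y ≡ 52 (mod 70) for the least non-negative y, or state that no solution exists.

22

gcd(31, 70) = 1, so a unique solution mod 70 exists.
31⁻¹ ≡ 61 (mod 70).
y ≡ 61·52 ≡ 22 (mod 70).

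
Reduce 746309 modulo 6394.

4605

746309 = 116×6394 + 4605, so 746309 ≡ 4605 (mod 6394).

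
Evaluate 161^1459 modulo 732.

533

By square-and-multiply:
1459 in binary is 10110110011, i.e. 1459 = 1024 + 256 + 128 + 32 + 16 + 2 + 1.
161^1 ≡ 161 (mod 732)
161^2 ≡ 161^2 = 25921 ≡ 301 (mod 732)
161^4 ≡ 301^2 = 90601 ≡ 565 (mod 732)
161^8 ≡ 565^2 = 319225 ≡ 73 (mod 732)
161^16 ≡ 73^2 = 5329 ≡ 205 (mod 732)
161^32 ≡ 205^2 = 42025 ≡ 301 (mod 732)
161^64 ≡ 301^2 = 90601 ≡ 565 (mod 732)
161^128 ≡ 565^2 = 319225 ≡ 73 (mod 732)
161^256 ≡ 73^2 = 5329 ≡ 205 (mod 732)
161^512 ≡ 205^2 = 42025 ≡ 301 (mod 732)
161^1024 ≡ 301^2 = 90601 ≡ 565 (mod 732)
161^1459 = 161^1024 * 161^256 * 161^128 * 161^32 * 161^16 * 161^2 * 161^1 ≡ 565 * 205 * 73 * 301 * 205 * 301 * 161 (mod 732).
Accumulate the product:
565 * 205 = 115825 ≡ 169
169 * 73 = 12337 ≡ 625
625 * 301 = 188125 ≡ 1
1 * 205 = 205
205 * 301 = 61705 ≡ 217
217 * 161 = 34937 ≡ 533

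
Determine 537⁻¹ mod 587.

587 = 1·537 + 50
537 = 10·50 + 37
50 = 1·37 + 13
37 = 2·13 + 11
13 = 1·11 + 2
11 = 5·2 + 1
2 = 2·1 + 0
gcd(537, 587) = 1, so the inverse exists.
Back-substitute for 1:
1 = 1·11 − 5·2
  = −5·13 + 6·11
  = 6·37 − 17·13
  = −17·50 + 23·37
  = 23·537 − 247·50
  = −247·587 + 270·537
So 537⁻¹ ≡ 270 (mod 587).

270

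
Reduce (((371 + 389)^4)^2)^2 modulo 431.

23

371 + 389 = 760 ≡ 329 (mod 431)
(329)^4 ≡ 152 (mod 431)
(152)^2 ≡ 261 (mod 431)
(261)^2 ≡ 23 (mod 431)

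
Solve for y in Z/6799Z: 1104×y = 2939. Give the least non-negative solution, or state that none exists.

gcd(1104, 6799) = 1, so a unique solution mod 6799 exists.
1104⁻¹ ≡ 3652 (mod 6799).
y ≡ 3652×2939 ≡ 4406 (mod 6799).

4406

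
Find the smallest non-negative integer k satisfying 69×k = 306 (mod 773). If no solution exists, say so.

643

gcd(69, 773) = 1, so a unique solution mod 773 exists.
69⁻¹ ≡ 717 (mod 773).
k ≡ 717×306 ≡ 643 (mod 773).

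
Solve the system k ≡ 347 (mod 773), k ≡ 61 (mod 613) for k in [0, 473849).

301044

773⁻¹ mod 613: 773×318 ≡ 1 (mod 613), so 773⁻¹ ≡ 318.
k = 347 + 773×((61 − 347)×318 mod 613) = 347 + 773×389 = 301044.
Check: 301044 mod 773 = 347, 301044 mod 613 = 61. ✓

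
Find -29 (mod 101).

72

-29 = -1*101 + 72, so -29 ≡ 72 (mod 101).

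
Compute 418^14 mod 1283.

Using repeated squaring:
14 in binary is 1110, i.e. 14 = 8 + 4 + 2.
418^1 ≡ 418 (mod 1283)
418^2 ≡ 418^2 = 174724 ≡ 236 (mod 1283)
418^4 ≡ 236^2 = 55696 ≡ 527 (mod 1283)
418^8 ≡ 527^2 = 277729 ≡ 601 (mod 1283)
418^14 = 418^8 · 418^4 · 418^2 ≡ 601 · 527 · 236 (mod 1283).
Accumulate the product:
601 · 527 = 316727 ≡ 1109
1109 · 236 = 261724 ≡ 1275

1275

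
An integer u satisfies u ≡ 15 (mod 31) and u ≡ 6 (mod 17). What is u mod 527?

31⁻¹ mod 17: 31×11 ≡ 1 (mod 17), so 31⁻¹ ≡ 11.
u = 15 + 31×((6 − 15)×11 mod 17) = 15 + 31×3 = 108.

108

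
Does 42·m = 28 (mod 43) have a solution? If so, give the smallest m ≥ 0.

15

gcd(42, 43) = 1, so a unique solution mod 43 exists.
42⁻¹ ≡ 42 (mod 43).
m ≡ 42·28 ≡ 15 (mod 43).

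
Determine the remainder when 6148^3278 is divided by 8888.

3278 in binary is 110011001110, i.e. 3278 = 2048 + 1024 + 128 + 64 + 8 + 4 + 2.
6148^1 ≡ 6148 (mod 8888)
6148^2 ≡ 6148^2 = 37797904 ≡ 6128 (mod 8888)
6148^4 ≡ 6128^2 = 37552384 ≡ 584 (mod 8888)
6148^8 ≡ 584^2 = 341056 ≡ 3312 (mod 8888)
6148^16 ≡ 3312^2 = 10969344 ≡ 1552 (mod 8888)
6148^32 ≡ 1552^2 = 2408704 ≡ 56 (mod 8888)
6148^64 ≡ 56^2 = 3136 (mod 8888)
6148^128 ≡ 3136^2 = 9834496 ≡ 4368 (mod 8888)
6148^256 ≡ 4368^2 = 19079424 ≡ 5776 (mod 8888)
6148^512 ≡ 5776^2 = 33362176 ≡ 5512 (mod 8888)
6148^1024 ≡ 5512^2 = 30382144 ≡ 2960 (mod 8888)
6148^2048 ≡ 2960^2 = 8761600 ≡ 6920 (mod 8888)
6148^3278 = 6148^2048 · 6148^1024 · 6148^128 · 6148^64 · 6148^8 · 6148^4 · 6148^2 ≡ 6920 · 2960 · 4368 · 3136 · 3312 · 584 · 6128 (mod 8888).
Accumulate the product:
6920 · 2960 = 20483200 ≡ 5248
5248 · 4368 = 22923264 ≡ 1112
1112 · 3136 = 3487232 ≡ 3136
3136 · 3312 = 10386432 ≡ 5248
5248 · 584 = 3064832 ≡ 7360
7360 · 6128 = 45102080 ≡ 4368

4368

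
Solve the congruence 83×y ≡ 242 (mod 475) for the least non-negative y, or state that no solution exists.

249

gcd(83, 475) = 1, so a unique solution mod 475 exists.
83⁻¹ ≡ 372 (mod 475).
y ≡ 372×242 ≡ 249 (mod 475).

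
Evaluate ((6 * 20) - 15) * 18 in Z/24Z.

18

6 * 20 = 120 ≡ 0 (mod 24)
0 - 15 = -15 ≡ 9 (mod 24)
9 * 18 = 162 ≡ 18 (mod 24)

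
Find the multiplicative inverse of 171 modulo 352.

352 = 2*171 + 10
171 = 17*10 + 1
10 = 10*1 + 0
gcd(171, 352) = 1, so the inverse exists.
Bézout: 1 = −17*352 + 35*171.
So 171⁻¹ ≡ 35 (mod 352).

35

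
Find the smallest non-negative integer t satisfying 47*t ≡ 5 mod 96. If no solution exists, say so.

gcd(47, 96) = 1, so a unique solution mod 96 exists.
47⁻¹ ≡ 47 (mod 96).
t ≡ 47*5 ≡ 43 (mod 96).

43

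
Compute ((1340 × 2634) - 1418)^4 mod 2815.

811

1340 × 2634 = 3529560 ≡ 2365 (mod 2815)
2365 - 1418 = 947
(947)^4 ≡ 811 (mod 2815)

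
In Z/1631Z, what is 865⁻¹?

Apply the Euclidean algorithm and back-substitute:
1631 = 1·865 + 766
865 = 1·766 + 99
766 = 7·99 + 73
99 = 1·73 + 26
73 = 2·26 + 21
26 = 1·21 + 5
21 = 4·5 + 1
5 = 5·1 + 0
gcd(865, 1631) = 1, so the inverse exists.
Back-substitute for 1:
1 = 1·21 − 4·5
  = −4·26 + 5·21
  = 5·73 − 14·26
  = −14·99 + 19·73
  = 19·766 − 147·99
  = −147·865 + 166·766
  = 166·1631 − 313·865
So 865⁻¹ ≡ −313 ≡ 1318 (mod 1631).

1318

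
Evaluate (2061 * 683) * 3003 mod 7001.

2061 * 683 = 1407663 ≡ 462 (mod 7001)
462 * 3003 = 1387386 ≡ 1188 (mod 7001)

1188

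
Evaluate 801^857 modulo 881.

194

801^1 ≡ 801 (mod 881)
801^2 ≡ 801^2 = 641601 ≡ 233 (mod 881)
801^4 ≡ 233^2 = 54289 ≡ 548 (mod 881)
801^8 ≡ 548^2 = 300304 ≡ 764 (mod 881)
801^16 ≡ 764^2 = 583696 ≡ 474 (mod 881)
801^32 ≡ 474^2 = 224676 ≡ 21 (mod 881)
801^64 ≡ 21^2 = 441 (mod 881)
801^128 ≡ 441^2 = 194481 ≡ 661 (mod 881)
801^256 ≡ 661^2 = 436921 ≡ 826 (mod 881)
801^512 ≡ 826^2 = 682276 ≡ 382 (mod 881)
801^857 = 801^512 · 801^256 · 801^64 · 801^16 · 801^8 · 801^1 ≡ 382 · 826 · 441 · 474 · 764 · 801 (mod 881).
Accumulate the product:
382 · 826 = 315532 ≡ 134
134 · 441 = 59094 ≡ 67
67 · 474 = 31758 ≡ 42
42 · 764 = 32088 ≡ 372
372 · 801 = 297972 ≡ 194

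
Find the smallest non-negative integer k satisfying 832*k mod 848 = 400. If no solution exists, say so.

28

gcd(832, 848) = 16, and 16 | 400, so solutions exist.
Divide through by 16: 52*k = 25 (mod 53).
52⁻¹ ≡ 52 (mod 53).
k ≡ 52*25 ≡ 28 (mod 53).
The smallest non-negative solution is k = 28.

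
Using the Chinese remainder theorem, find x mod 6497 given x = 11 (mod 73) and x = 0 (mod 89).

5340

73⁻¹ mod 89: 73×50 ≡ 1 (mod 89), so 73⁻¹ ≡ 50.
x = 11 + 73×((0 − 11)×50 mod 89) = 11 + 73×73 = 5340.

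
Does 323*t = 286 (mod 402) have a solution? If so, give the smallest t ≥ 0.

32

gcd(323, 402) = 1, so a unique solution mod 402 exists.
323⁻¹ ≡ 173 (mod 402).
t ≡ 173*286 ≡ 32 (mod 402).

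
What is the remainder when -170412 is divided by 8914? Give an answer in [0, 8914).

7868

-170412 = -20·8914 + 7868, so -170412 ≡ 7868 (mod 8914).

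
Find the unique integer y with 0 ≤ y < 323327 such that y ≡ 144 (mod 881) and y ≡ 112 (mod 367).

881⁻¹ mod 367: 881*5 ≡ 1 (mod 367), so 881⁻¹ ≡ 5.
y = 144 + 881*((112 − 144)*5 mod 367) = 144 + 881*207 = 182511.

182511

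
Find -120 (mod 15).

-120 = -8×15 + 0, so -120 ≡ 0 (mod 15).

0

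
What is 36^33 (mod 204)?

36

Using repeated squaring:
33 in binary is 100001, i.e. 33 = 32 + 1.
36^1 ≡ 36 (mod 204)
36^2 ≡ 36^2 = 1296 ≡ 72 (mod 204)
36^4 ≡ 72^2 = 5184 ≡ 84 (mod 204)
36^8 ≡ 84^2 = 7056 ≡ 120 (mod 204)
36^16 ≡ 120^2 = 14400 ≡ 120 (mod 204)
36^32 ≡ 120^2 = 14400 ≡ 120 (mod 204)
36^33 = 36^32 · 36^1 ≡ 120 · 36 (mod 204).
120 · 36 = 4320 ≡ 36 (mod 204).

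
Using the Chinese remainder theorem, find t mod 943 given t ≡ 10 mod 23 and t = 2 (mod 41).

23⁻¹ mod 41: 23*25 ≡ 1 (mod 41), so 23⁻¹ ≡ 25.
t = 10 + 23*((2 − 10)*25 mod 41) = 10 + 23*5 = 125.

125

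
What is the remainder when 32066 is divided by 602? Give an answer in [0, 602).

160

32066 = 53*602 + 160, so 32066 ≡ 160 (mod 602).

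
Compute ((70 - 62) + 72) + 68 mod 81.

70 - 62 = 8
8 + 72 = 80
80 + 68 = 148 ≡ 67 (mod 81)

67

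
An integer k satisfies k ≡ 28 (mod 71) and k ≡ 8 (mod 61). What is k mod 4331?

71⁻¹ mod 61: 71*55 ≡ 1 (mod 61), so 71⁻¹ ≡ 55.
k = 28 + 71*((8 − 28)*55 mod 61) = 28 + 71*59 = 4217.
Check: 4217 mod 71 = 28, 4217 mod 61 = 8. ✓

4217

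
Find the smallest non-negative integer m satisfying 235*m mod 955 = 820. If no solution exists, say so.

36

gcd(235, 955) = 5, and 5 | 820, so solutions exist.
Divide through by 5: 47*m mod 191 = 164.
47⁻¹ ≡ 126 (mod 191).
m ≡ 126*164 ≡ 36 (mod 191).
The smallest non-negative solution is m = 36.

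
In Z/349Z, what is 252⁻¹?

Apply the Euclidean algorithm and back-substitute:
349 = 1×252 + 97
252 = 2×97 + 58
97 = 1×58 + 39
58 = 1×39 + 19
39 = 2×19 + 1
19 = 19×1 + 0
gcd(252, 349) = 1, so the inverse exists.
Back-substitute for 1:
1 = 1×39 − 2×19
  = −2×58 + 3×39
  = 3×97 − 5×58
  = −5×252 + 13×97
  = 13×349 − 18×252
So 252⁻¹ ≡ −18 ≡ 331 (mod 349).

331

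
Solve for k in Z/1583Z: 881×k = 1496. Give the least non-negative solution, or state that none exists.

gcd(881, 1583) = 1, so a unique solution mod 1583 exists.
881⁻¹ ≡ 566 (mod 1583).
k ≡ 566×1496 ≡ 1414 (mod 1583).

1414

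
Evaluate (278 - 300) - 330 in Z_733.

278 - 300 = -22 ≡ 711 (mod 733)
711 - 330 = 381

381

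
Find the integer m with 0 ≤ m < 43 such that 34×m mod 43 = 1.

19

Apply the Euclidean algorithm and back-substitute:
43 = 1×34 + 9
34 = 3×9 + 7
9 = 1×7 + 2
7 = 3×2 + 1
2 = 2×1 + 0
gcd(34, 43) = 1, so the inverse exists.
Back-substitute for 1:
1 = 1×7 − 3×2
  = −3×9 + 4×7
  = 4×34 − 15×9
  = −15×43 + 19×34
So 34⁻¹ ≡ 19 (mod 43).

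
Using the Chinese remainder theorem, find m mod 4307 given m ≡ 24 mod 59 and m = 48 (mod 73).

2384

59⁻¹ mod 73: 59×26 ≡ 1 (mod 73), so 59⁻¹ ≡ 26.
m = 24 + 59×((48 − 24)×26 mod 73) = 24 + 59×40 = 2384.
Check: 2384 mod 59 = 24, 2384 mod 73 = 48. ✓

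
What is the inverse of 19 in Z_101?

16

101 = 5×19 + 6
19 = 3×6 + 1
6 = 6×1 + 0
gcd(19, 101) = 1, so the inverse exists.
Bézout: 1 = −3×101 + 16×19.
So 19⁻¹ ≡ 16 (mod 101).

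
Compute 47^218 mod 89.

47^1 ≡ 47 (mod 89)
47^2 ≡ 47^2 = 2209 ≡ 73 (mod 89)
47^4 ≡ 73^2 = 5329 ≡ 78 (mod 89)
47^8 ≡ 78^2 = 6084 ≡ 32 (mod 89)
47^16 ≡ 32^2 = 1024 ≡ 45 (mod 89)
47^32 ≡ 45^2 = 2025 ≡ 67 (mod 89)
47^64 ≡ 67^2 = 4489 ≡ 39 (mod 89)
47^128 ≡ 39^2 = 1521 ≡ 8 (mod 89)
47^218 = 47^128 × 47^64 × 47^16 × 47^8 × 47^2 ≡ 8 × 39 × 45 × 32 × 73 (mod 89).
Accumulate the product:
8 × 39 = 312 ≡ 45
45 × 45 = 2025 ≡ 67
67 × 32 = 2144 ≡ 8
8 × 73 = 584 ≡ 50

50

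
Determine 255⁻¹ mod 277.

214

By the extended Euclidean algorithm:
277 = 1*255 + 22
255 = 11*22 + 13
22 = 1*13 + 9
13 = 1*9 + 4
9 = 2*4 + 1
4 = 4*1 + 0
gcd(255, 277) = 1, so the inverse exists.
Back-substitute for 1:
1 = 1*9 − 2*4
  = −2*13 + 3*9
  = 3*22 − 5*13
  = −5*255 + 58*22
  = 58*277 − 63*255
So 255⁻¹ ≡ −63 ≡ 214 (mod 277).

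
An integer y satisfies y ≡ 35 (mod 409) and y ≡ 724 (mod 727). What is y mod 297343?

409⁻¹ mod 727: 409×16 ≡ 1 (mod 727), so 409⁻¹ ≡ 16.
y = 35 + 409×((724 − 35)×16 mod 727) = 35 + 409×119 = 48706.
Check: 48706 mod 409 = 35, 48706 mod 727 = 724. ✓

48706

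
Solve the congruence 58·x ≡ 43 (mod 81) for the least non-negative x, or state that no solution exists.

gcd(58, 81) = 1, so a unique solution mod 81 exists.
58⁻¹ ≡ 7 (mod 81).
x ≡ 7·43 ≡ 58 (mod 81).

58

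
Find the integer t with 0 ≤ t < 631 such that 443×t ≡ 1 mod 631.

292

631 = 1×443 + 188
443 = 2×188 + 67
188 = 2×67 + 54
67 = 1×54 + 13
54 = 4×13 + 2
13 = 6×2 + 1
2 = 2×1 + 0
gcd(443, 631) = 1, so the inverse exists.
Bézout: 1 = −205×631 + 292×443.
So 443⁻¹ ≡ 292 (mod 631).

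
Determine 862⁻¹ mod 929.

Run the extended Euclidean algorithm:
929 = 1×862 + 67
862 = 12×67 + 58
67 = 1×58 + 9
58 = 6×9 + 4
9 = 2×4 + 1
4 = 4×1 + 0
gcd(862, 929) = 1, so the inverse exists.
Bézout: 1 = 193×929 − 208×862.
So 862⁻¹ ≡ −208 ≡ 721 (mod 929).

721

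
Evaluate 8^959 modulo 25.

Compute successive squares:
8^1 ≡ 8 (mod 25)
8^2 ≡ 8^2 = 64 ≡ 14 (mod 25)
8^4 ≡ 14^2 = 196 ≡ 21 (mod 25)
8^8 ≡ 21^2 = 441 ≡ 16 (mod 25)
8^16 ≡ 16^2 = 256 ≡ 6 (mod 25)
8^32 ≡ 6^2 = 36 ≡ 11 (mod 25)
8^64 ≡ 11^2 = 121 ≡ 21 (mod 25)
8^128 ≡ 21^2 = 441 ≡ 16 (mod 25)
8^256 ≡ 16^2 = 256 ≡ 6 (mod 25)
8^512 ≡ 6^2 = 36 ≡ 11 (mod 25)
8^959 = 8^512 · 8^256 · 8^128 · 8^32 · 8^16 · 8^8 · 8^4 · 8^2 · 8^1 ≡ 11 · 6 · 16 · 11 · 6 · 16 · 21 · 14 · 8 (mod 25).
Accumulate the product:
11 · 6 = 66 ≡ 16
16 · 16 = 256 ≡ 6
6 · 11 = 66 ≡ 16
16 · 6 = 96 ≡ 21
21 · 16 = 336 ≡ 11
11 · 21 = 231 ≡ 6
6 · 14 = 84 ≡ 9
9 · 8 = 72 ≡ 22

22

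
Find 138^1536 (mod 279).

225

1536 in binary is 11000000000, i.e. 1536 = 1024 + 512.
138^1 ≡ 138 (mod 279)
138^2 ≡ 138^2 = 19044 ≡ 72 (mod 279)
138^4 ≡ 72^2 = 5184 ≡ 162 (mod 279)
138^8 ≡ 162^2 = 26244 ≡ 18 (mod 279)
138^16 ≡ 18^2 = 324 ≡ 45 (mod 279)
138^32 ≡ 45^2 = 2025 ≡ 72 (mod 279)
138^64 ≡ 72^2 = 5184 ≡ 162 (mod 279)
138^128 ≡ 162^2 = 26244 ≡ 18 (mod 279)
138^256 ≡ 18^2 = 324 ≡ 45 (mod 279)
138^512 ≡ 45^2 = 2025 ≡ 72 (mod 279)
138^1024 ≡ 72^2 = 5184 ≡ 162 (mod 279)
138^1536 = 138^1024 · 138^512 ≡ 162 · 72 (mod 279).
162 · 72 = 11664 ≡ 225 (mod 279).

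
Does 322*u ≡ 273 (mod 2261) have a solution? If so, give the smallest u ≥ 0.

gcd(322, 2261) = 7, and 7 | 273, so solutions exist.
Divide through by 7: 46*u ≡ 39 (mod 323).
46⁻¹ ≡ 316 (mod 323).
u ≡ 316*39 ≡ 50 (mod 323).
The smallest non-negative solution is u = 50.

50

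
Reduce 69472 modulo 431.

69472 = 161·431 + 81, so 69472 ≡ 81 (mod 431).

81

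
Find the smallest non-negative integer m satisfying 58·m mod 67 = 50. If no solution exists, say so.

54

gcd(58, 67) = 1, so a unique solution mod 67 exists.
58⁻¹ ≡ 52 (mod 67).
m ≡ 52·50 ≡ 54 (mod 67).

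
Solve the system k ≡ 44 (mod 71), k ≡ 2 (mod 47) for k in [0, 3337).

71⁻¹ mod 47: 71*2 ≡ 1 (mod 47), so 71⁻¹ ≡ 2.
k = 44 + 71*((2 − 44)*2 mod 47) = 44 + 71*10 = 754.
Check: 754 mod 71 = 44, 754 mod 47 = 2. ✓

754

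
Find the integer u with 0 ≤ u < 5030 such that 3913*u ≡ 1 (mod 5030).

Apply the Euclidean algorithm and back-substitute:
5030 = 1·3913 + 1117
3913 = 3·1117 + 562
1117 = 1·562 + 555
562 = 1·555 + 7
555 = 79·7 + 2
7 = 3·2 + 1
2 = 2·1 + 0
gcd(3913, 5030) = 1, so the inverse exists.
Back-substitute for 1:
1 = 1·7 − 3·2
  = −3·555 + 238·7
  = 238·562 − 241·555
  = −241·1117 + 479·562
  = 479·3913 − 1678·1117
  = −1678·5030 + 2157·3913
So 3913⁻¹ ≡ 2157 (mod 5030).

2157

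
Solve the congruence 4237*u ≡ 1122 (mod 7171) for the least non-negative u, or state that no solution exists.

gcd(4237, 7171) = 1, so a unique solution mod 7171 exists.
4237⁻¹ ≡ 5575 (mod 7171).
u ≡ 5575*1122 ≡ 2038 (mod 7171).

2038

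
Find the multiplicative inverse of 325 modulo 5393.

4862

5393 = 16×325 + 193
325 = 1×193 + 132
193 = 1×132 + 61
132 = 2×61 + 10
61 = 6×10 + 1
10 = 10×1 + 0
gcd(325, 5393) = 1, so the inverse exists.
Back-substitute for 1:
1 = 1×61 − 6×10
  = −6×132 + 13×61
  = 13×193 − 19×132
  = −19×325 + 32×193
  = 32×5393 − 531×325
So 325⁻¹ ≡ −531 ≡ 4862 (mod 5393).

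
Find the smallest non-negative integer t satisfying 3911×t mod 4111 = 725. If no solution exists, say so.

1538

gcd(3911, 4111) = 1, so a unique solution mod 4111 exists.
3911⁻¹ ≡ 3926 (mod 4111).
t ≡ 3926×725 ≡ 1538 (mod 4111).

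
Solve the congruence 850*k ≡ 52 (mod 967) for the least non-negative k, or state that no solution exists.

gcd(850, 967) = 1, so a unique solution mod 967 exists.
850⁻¹ ≡ 281 (mod 967).
k ≡ 281*52 ≡ 107 (mod 967).

107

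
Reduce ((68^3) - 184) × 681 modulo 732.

492

(68)^3 ≡ 404 (mod 732)
404 - 184 = 220
220 × 681 = 149820 ≡ 492 (mod 732)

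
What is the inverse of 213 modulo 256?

By the extended Euclidean algorithm:
256 = 1×213 + 43
213 = 4×43 + 41
43 = 1×41 + 2
41 = 20×2 + 1
2 = 2×1 + 0
gcd(213, 256) = 1, so the inverse exists.
Back-substitute for 1:
1 = 1×41 − 20×2
  = −20×43 + 21×41
  = 21×213 − 104×43
  = −104×256 + 125×213
So 213⁻¹ ≡ 125 (mod 256).

125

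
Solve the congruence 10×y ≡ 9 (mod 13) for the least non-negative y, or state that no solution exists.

10

gcd(10, 13) = 1, so a unique solution mod 13 exists.
10⁻¹ ≡ 4 (mod 13).
y ≡ 4×9 ≡ 10 (mod 13).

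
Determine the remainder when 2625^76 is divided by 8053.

7651

Compute successive squares:
76 in binary is 1001100, i.e. 76 = 64 + 8 + 4.
2625^1 ≡ 2625 (mod 8053)
2625^2 ≡ 2625^2 = 6890625 ≡ 5310 (mod 8053)
2625^4 ≡ 5310^2 = 28196100 ≡ 2547 (mod 8053)
2625^8 ≡ 2547^2 = 6487209 ≡ 4544 (mod 8053)
2625^16 ≡ 4544^2 = 20647936 ≡ 44 (mod 8053)
2625^32 ≡ 44^2 = 1936 (mod 8053)
2625^64 ≡ 1936^2 = 3748096 ≡ 3451 (mod 8053)
2625^76 = 2625^64 * 2625^8 * 2625^4 ≡ 3451 * 4544 * 2547 (mod 8053).
Accumulate the product:
3451 * 4544 = 15681344 ≡ 2153
2153 * 2547 = 5483691 ≡ 7651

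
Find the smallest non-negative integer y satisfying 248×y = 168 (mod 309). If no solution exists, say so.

210

gcd(248, 309) = 1, so a unique solution mod 309 exists.
248⁻¹ ≡ 233 (mod 309).
y ≡ 233×168 ≡ 210 (mod 309).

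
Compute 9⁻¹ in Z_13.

3

13 = 1*9 + 4
9 = 2*4 + 1
4 = 4*1 + 0
gcd(9, 13) = 1, so the inverse exists.
Bézout: 1 = −2*13 + 3*9.
So 9⁻¹ ≡ 3 (mod 13).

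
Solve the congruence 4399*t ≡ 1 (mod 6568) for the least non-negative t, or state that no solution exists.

5599

gcd(4399, 6568) = 1, so a unique solution mod 6568 exists.
4399⁻¹ ≡ 5599 (mod 6568).
t ≡ 5599*1 ≡ 5599 (mod 6568).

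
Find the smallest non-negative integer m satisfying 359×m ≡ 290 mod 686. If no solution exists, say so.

gcd(359, 686) = 1, so a unique solution mod 686 exists.
359⁻¹ ≡ 193 (mod 686).
m ≡ 193×290 ≡ 404 (mod 686).

404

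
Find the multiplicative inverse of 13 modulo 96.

37

Apply the Euclidean algorithm and back-substitute:
96 = 7*13 + 5
13 = 2*5 + 3
5 = 1*3 + 2
3 = 1*2 + 1
2 = 2*1 + 0
gcd(13, 96) = 1, so the inverse exists.
Back-substitute for 1:
1 = 1*3 − 1*2
  = −1*5 + 2*3
  = 2*13 − 5*5
  = −5*96 + 37*13
So 13⁻¹ ≡ 37 (mod 96).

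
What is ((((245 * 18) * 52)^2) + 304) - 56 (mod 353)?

204

245 * 18 = 4410 ≡ 174 (mod 353)
174 * 52 = 9048 ≡ 223 (mod 353)
(223)^2 ≡ 309 (mod 353)
309 + 304 = 613 ≡ 260 (mod 353)
260 - 56 = 204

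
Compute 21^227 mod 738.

By square-and-multiply:
227 in binary is 11100011, i.e. 227 = 128 + 64 + 32 + 2 + 1.
21^1 ≡ 21 (mod 738)
21^2 ≡ 21^2 = 441 (mod 738)
21^4 ≡ 441^2 = 194481 ≡ 387 (mod 738)
21^8 ≡ 387^2 = 149769 ≡ 693 (mod 738)
21^16 ≡ 693^2 = 480249 ≡ 549 (mod 738)
21^32 ≡ 549^2 = 301401 ≡ 297 (mod 738)
21^64 ≡ 297^2 = 88209 ≡ 387 (mod 738)
21^128 ≡ 387^2 = 149769 ≡ 693 (mod 738)
21^227 = 21^128 × 21^64 × 21^32 × 21^2 × 21^1 ≡ 693 × 387 × 297 × 441 × 21 (mod 738).
Accumulate the product:
693 × 387 = 268191 ≡ 297
297 × 297 = 88209 ≡ 387
387 × 441 = 170667 ≡ 189
189 × 21 = 3969 ≡ 279

279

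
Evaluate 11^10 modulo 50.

Compute successive squares:
10 in binary is 1010, i.e. 10 = 8 + 2.
11^1 ≡ 11 (mod 50)
11^2 ≡ 11^2 = 121 ≡ 21 (mod 50)
11^4 ≡ 21^2 = 441 ≡ 41 (mod 50)
11^8 ≡ 41^2 = 1681 ≡ 31 (mod 50)
11^10 = 11^8 × 11^2 ≡ 31 × 21 (mod 50).
31 × 21 = 651 ≡ 1 (mod 50).

1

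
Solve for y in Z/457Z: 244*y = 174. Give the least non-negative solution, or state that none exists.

424

gcd(244, 457) = 1, so a unique solution mod 457 exists.
244⁻¹ ≡ 118 (mod 457).
y ≡ 118*174 ≡ 424 (mod 457).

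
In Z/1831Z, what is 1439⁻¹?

1831 = 1×1439 + 392
1439 = 3×392 + 263
392 = 1×263 + 129
263 = 2×129 + 5
129 = 25×5 + 4
5 = 1×4 + 1
4 = 4×1 + 0
gcd(1439, 1831) = 1, so the inverse exists.
Bézout: 1 = −290×1831 + 369×1439.
So 1439⁻¹ ≡ 369 (mod 1831).

369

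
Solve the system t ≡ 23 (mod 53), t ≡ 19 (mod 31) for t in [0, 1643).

53⁻¹ mod 31: 53·24 ≡ 1 (mod 31), so 53⁻¹ ≡ 24.
t = 23 + 53·((19 − 23)·24 mod 31) = 23 + 53·28 = 1507.

1507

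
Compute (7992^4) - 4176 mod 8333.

7657

(7992)^4 ≡ 3500 (mod 8333)
3500 - 4176 = -676 ≡ 7657 (mod 8333)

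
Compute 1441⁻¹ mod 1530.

Apply the Euclidean algorithm and back-substitute:
1530 = 1*1441 + 89
1441 = 16*89 + 17
89 = 5*17 + 4
17 = 4*4 + 1
4 = 4*1 + 0
gcd(1441, 1530) = 1, so the inverse exists.
Back-substitute for 1:
1 = 1*17 − 4*4
  = −4*89 + 21*17
  = 21*1441 − 340*89
  = −340*1530 + 361*1441
So 1441⁻¹ ≡ 361 (mod 1530).

361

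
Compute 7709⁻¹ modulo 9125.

9125 = 1×7709 + 1416
7709 = 5×1416 + 629
1416 = 2×629 + 158
629 = 3×158 + 155
158 = 1×155 + 3
155 = 51×3 + 2
3 = 1×2 + 1
2 = 2×1 + 0
gcd(7709, 9125) = 1, so the inverse exists.
Bézout: 1 = 2586×9125 − 3061×7709.
So 7709⁻¹ ≡ −3061 ≡ 6064 (mod 9125).

6064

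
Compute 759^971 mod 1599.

By square-and-multiply:
971 in binary is 1111001011, i.e. 971 = 512 + 256 + 128 + 64 + 8 + 2 + 1.
759^1 ≡ 759 (mod 1599)
759^2 ≡ 759^2 = 576081 ≡ 441 (mod 1599)
759^4 ≡ 441^2 = 194481 ≡ 1002 (mod 1599)
759^8 ≡ 1002^2 = 1004004 ≡ 1431 (mod 1599)
759^16 ≡ 1431^2 = 2047761 ≡ 1041 (mod 1599)
759^32 ≡ 1041^2 = 1083681 ≡ 1158 (mod 1599)
759^64 ≡ 1158^2 = 1340964 ≡ 1002 (mod 1599)
759^128 ≡ 1002^2 = 1004004 ≡ 1431 (mod 1599)
759^256 ≡ 1431^2 = 2047761 ≡ 1041 (mod 1599)
759^512 ≡ 1041^2 = 1083681 ≡ 1158 (mod 1599)
759^971 = 759^512 × 759^256 × 759^128 × 759^64 × 759^8 × 759^2 × 759^1 ≡ 1158 × 1041 × 1431 × 1002 × 1431 × 441 × 759 (mod 1599).
Accumulate the product:
1158 × 1041 = 1205478 ≡ 1431
1431 × 1431 = 2047761 ≡ 1041
1041 × 1002 = 1043082 ≡ 534
534 × 1431 = 764154 ≡ 1431
1431 × 441 = 631071 ≡ 1065
1065 × 759 = 808335 ≡ 840

840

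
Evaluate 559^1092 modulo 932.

559^1 ≡ 559 (mod 932)
559^2 ≡ 559^2 = 312481 ≡ 261 (mod 932)
559^4 ≡ 261^2 = 68121 ≡ 85 (mod 932)
559^8 ≡ 85^2 = 7225 ≡ 701 (mod 932)
559^16 ≡ 701^2 = 491401 ≡ 237 (mod 932)
559^32 ≡ 237^2 = 56169 ≡ 249 (mod 932)
559^64 ≡ 249^2 = 62001 ≡ 489 (mod 932)
559^128 ≡ 489^2 = 239121 ≡ 529 (mod 932)
559^256 ≡ 529^2 = 279841 ≡ 241 (mod 932)
559^512 ≡ 241^2 = 58081 ≡ 297 (mod 932)
559^1024 ≡ 297^2 = 88209 ≡ 601 (mod 932)
559^1092 = 559^1024 * 559^64 * 559^4 ≡ 601 * 489 * 85 (mod 932).
Accumulate the product:
601 * 489 = 293889 ≡ 309
309 * 85 = 26265 ≡ 169

169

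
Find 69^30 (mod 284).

30 in binary is 11110, i.e. 30 = 16 + 8 + 4 + 2.
69^1 ≡ 69 (mod 284)
69^2 ≡ 69^2 = 4761 ≡ 217 (mod 284)
69^4 ≡ 217^2 = 47089 ≡ 229 (mod 284)
69^8 ≡ 229^2 = 52441 ≡ 185 (mod 284)
69^16 ≡ 185^2 = 34225 ≡ 145 (mod 284)
69^30 = 69^16 * 69^8 * 69^4 * 69^2 ≡ 145 * 185 * 229 * 217 (mod 284).
Accumulate the product:
145 * 185 = 26825 ≡ 129
129 * 229 = 29541 ≡ 5
5 * 217 = 1085 ≡ 233

233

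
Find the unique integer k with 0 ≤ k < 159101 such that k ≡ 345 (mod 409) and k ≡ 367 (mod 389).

409⁻¹ mod 389: 409×214 ≡ 1 (mod 389), so 409⁻¹ ≡ 214.
k = 345 + 409×((367 − 345)×214 mod 389) = 345 + 409×40 = 16705.

16705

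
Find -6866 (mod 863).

38

-6866 = -8*863 + 38, so -6866 ≡ 38 (mod 863).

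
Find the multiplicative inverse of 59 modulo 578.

By the extended Euclidean algorithm:
578 = 9×59 + 47
59 = 1×47 + 12
47 = 3×12 + 11
12 = 1×11 + 1
11 = 11×1 + 0
gcd(59, 578) = 1, so the inverse exists.
Back-substitute for 1:
1 = 1×12 − 1×11
  = −1×47 + 4×12
  = 4×59 − 5×47
  = −5×578 + 49×59
So 59⁻¹ ≡ 49 (mod 578).

49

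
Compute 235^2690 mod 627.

562

Compute successive squares:
2690 in binary is 101010000010, i.e. 2690 = 2048 + 512 + 128 + 2.
235^1 ≡ 235 (mod 627)
235^2 ≡ 235^2 = 55225 ≡ 49 (mod 627)
235^4 ≡ 49^2 = 2401 ≡ 520 (mod 627)
235^8 ≡ 520^2 = 270400 ≡ 163 (mod 627)
235^16 ≡ 163^2 = 26569 ≡ 235 (mod 627)
235^32 ≡ 235^2 = 55225 ≡ 49 (mod 627)
235^64 ≡ 49^2 = 2401 ≡ 520 (mod 627)
235^128 ≡ 520^2 = 270400 ≡ 163 (mod 627)
235^256 ≡ 163^2 = 26569 ≡ 235 (mod 627)
235^512 ≡ 235^2 = 55225 ≡ 49 (mod 627)
235^1024 ≡ 49^2 = 2401 ≡ 520 (mod 627)
235^2048 ≡ 520^2 = 270400 ≡ 163 (mod 627)
235^2690 = 235^2048 * 235^512 * 235^128 * 235^2 ≡ 163 * 49 * 163 * 49 (mod 627).
Accumulate the product:
163 * 49 = 7987 ≡ 463
463 * 163 = 75469 ≡ 229
229 * 49 = 11221 ≡ 562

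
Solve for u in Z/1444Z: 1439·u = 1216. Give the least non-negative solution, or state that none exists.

912

gcd(1439, 1444) = 1, so a unique solution mod 1444 exists.
1439⁻¹ ≡ 1155 (mod 1444).
u ≡ 1155·1216 ≡ 912 (mod 1444).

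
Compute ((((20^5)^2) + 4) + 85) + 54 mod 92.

(20)^5 ≡ 56 (mod 92)
(56)^2 ≡ 8 (mod 92)
8 + 4 = 12
12 + 85 = 97 ≡ 5 (mod 92)
5 + 54 = 59

59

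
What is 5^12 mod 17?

Compute successive squares:
5^1 ≡ 5 (mod 17)
5^2 ≡ 5^2 = 25 ≡ 8 (mod 17)
5^4 ≡ 8^2 = 64 ≡ 13 (mod 17)
5^8 ≡ 13^2 = 169 ≡ 16 (mod 17)
5^12 = 5^8 × 5^4 ≡ 16 × 13 (mod 17).
16 × 13 = 208 ≡ 4 (mod 17).

4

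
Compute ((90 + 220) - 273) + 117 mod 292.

90 + 220 = 310 ≡ 18 (mod 292)
18 - 273 = -255 ≡ 37 (mod 292)
37 + 117 = 154

154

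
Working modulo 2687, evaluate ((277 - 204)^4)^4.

277 - 204 = 73
(73)^4 ≡ 2025 (mod 2687)
(2025)^4 ≡ 1994 (mod 2687)

1994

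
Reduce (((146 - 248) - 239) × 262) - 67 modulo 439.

146 - 248 = -102 ≡ 337 (mod 439)
337 - 239 = 98
98 × 262 = 25676 ≡ 214 (mod 439)
214 - 67 = 147

147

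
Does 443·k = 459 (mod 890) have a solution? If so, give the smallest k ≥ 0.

883

gcd(443, 890) = 1, so a unique solution mod 890 exists.
443⁻¹ ≡ 667 (mod 890).
k ≡ 667·459 ≡ 883 (mod 890).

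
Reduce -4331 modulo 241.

7

-4331 = -18×241 + 7, so -4331 ≡ 7 (mod 241).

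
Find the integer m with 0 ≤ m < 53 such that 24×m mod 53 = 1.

42

By the extended Euclidean algorithm:
53 = 2×24 + 5
24 = 4×5 + 4
5 = 1×4 + 1
4 = 4×1 + 0
gcd(24, 53) = 1, so the inverse exists.
Back-substitute for 1:
1 = 1×5 − 1×4
  = −1×24 + 5×5
  = 5×53 − 11×24
So 24⁻¹ ≡ −11 ≡ 42 (mod 53).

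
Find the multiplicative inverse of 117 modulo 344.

197

344 = 2·117 + 110
117 = 1·110 + 7
110 = 15·7 + 5
7 = 1·5 + 2
5 = 2·2 + 1
2 = 2·1 + 0
gcd(117, 344) = 1, so the inverse exists.
Back-substitute for 1:
1 = 1·5 − 2·2
  = −2·7 + 3·5
  = 3·110 − 47·7
  = −47·117 + 50·110
  = 50·344 − 147·117
So 117⁻¹ ≡ −147 ≡ 197 (mod 344).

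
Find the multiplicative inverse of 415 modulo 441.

441 = 1·415 + 26
415 = 15·26 + 25
26 = 1·25 + 1
25 = 25·1 + 0
gcd(415, 441) = 1, so the inverse exists.
Bézout: 1 = 16·441 − 17·415.
So 415⁻¹ ≡ −17 ≡ 424 (mod 441).

424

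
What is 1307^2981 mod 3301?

By square-and-multiply:
2981 in binary is 101110100101, i.e. 2981 = 2048 + 512 + 256 + 128 + 32 + 4 + 1.
1307^1 ≡ 1307 (mod 3301)
1307^2 ≡ 1307^2 = 1708249 ≡ 1632 (mod 3301)
1307^4 ≡ 1632^2 = 2663424 ≡ 2818 (mod 3301)
1307^8 ≡ 2818^2 = 7941124 ≡ 2219 (mod 3301)
1307^16 ≡ 2219^2 = 4923961 ≡ 2170 (mod 3301)
1307^32 ≡ 2170^2 = 4708900 ≡ 1674 (mod 3301)
1307^64 ≡ 1674^2 = 2802276 ≡ 3028 (mod 3301)
1307^128 ≡ 3028^2 = 9168784 ≡ 1907 (mod 3301)
1307^256 ≡ 1907^2 = 3636649 ≡ 2248 (mod 3301)
1307^512 ≡ 2248^2 = 5053504 ≡ 2974 (mod 3301)
1307^1024 ≡ 2974^2 = 8844676 ≡ 1297 (mod 3301)
1307^2048 ≡ 1297^2 = 1682209 ≡ 2000 (mod 3301)
1307^2981 = 1307^2048 * 1307^512 * 1307^256 * 1307^128 * 1307^32 * 1307^4 * 1307^1 ≡ 2000 * 2974 * 2248 * 1907 * 1674 * 2818 * 1307 (mod 3301).
Accumulate the product:
2000 * 2974 = 5948000 ≡ 2899
2899 * 2248 = 6516952 ≡ 778
778 * 1907 = 1483646 ≡ 1497
1497 * 1674 = 2505978 ≡ 519
519 * 2818 = 1462542 ≡ 199
199 * 1307 = 260093 ≡ 2615

2615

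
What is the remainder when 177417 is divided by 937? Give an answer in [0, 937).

324

177417 = 189·937 + 324, so 177417 ≡ 324 (mod 937).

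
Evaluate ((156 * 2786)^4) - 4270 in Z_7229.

156 * 2786 = 434616 ≡ 876 (mod 7229)
(876)^4 ≡ 7161 (mod 7229)
7161 - 4270 = 2891

2891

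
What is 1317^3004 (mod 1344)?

1233

3004 in binary is 101110111100, i.e. 3004 = 2048 + 512 + 256 + 128 + 32 + 16 + 8 + 4.
1317^1 ≡ 1317 (mod 1344)
1317^2 ≡ 1317^2 = 1734489 ≡ 729 (mod 1344)
1317^4 ≡ 729^2 = 531441 ≡ 561 (mod 1344)
1317^8 ≡ 561^2 = 314721 ≡ 225 (mod 1344)
1317^16 ≡ 225^2 = 50625 ≡ 897 (mod 1344)
1317^32 ≡ 897^2 = 804609 ≡ 897 (mod 1344)
1317^64 ≡ 897^2 = 804609 ≡ 897 (mod 1344)
1317^128 ≡ 897^2 = 804609 ≡ 897 (mod 1344)
1317^256 ≡ 897^2 = 804609 ≡ 897 (mod 1344)
1317^512 ≡ 897^2 = 804609 ≡ 897 (mod 1344)
1317^1024 ≡ 897^2 = 804609 ≡ 897 (mod 1344)
1317^2048 ≡ 897^2 = 804609 ≡ 897 (mod 1344)
1317^3004 = 1317^2048 * 1317^512 * 1317^256 * 1317^128 * 1317^32 * 1317^16 * 1317^8 * 1317^4 ≡ 897 * 897 * 897 * 897 * 897 * 897 * 225 * 561 (mod 1344).
Accumulate the product:
897 * 897 = 804609 ≡ 897
897 * 897 = 804609 ≡ 897
897 * 897 = 804609 ≡ 897
897 * 897 = 804609 ≡ 897
897 * 897 = 804609 ≡ 897
897 * 225 = 201825 ≡ 225
225 * 561 = 126225 ≡ 1233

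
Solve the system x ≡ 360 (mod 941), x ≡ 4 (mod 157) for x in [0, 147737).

39882

941⁻¹ mod 157: 941*156 ≡ 1 (mod 157), so 941⁻¹ ≡ 156.
x = 360 + 941*((4 − 360)*156 mod 157) = 360 + 941*42 = 39882.
Check: 39882 mod 941 = 360, 39882 mod 157 = 4. ✓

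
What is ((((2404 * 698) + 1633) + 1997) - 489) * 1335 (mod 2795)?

2404 * 698 = 1677992 ≡ 992 (mod 2795)
992 + 1633 = 2625
2625 + 1997 = 4622 ≡ 1827 (mod 2795)
1827 - 489 = 1338
1338 * 1335 = 1786230 ≡ 225 (mod 2795)

225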